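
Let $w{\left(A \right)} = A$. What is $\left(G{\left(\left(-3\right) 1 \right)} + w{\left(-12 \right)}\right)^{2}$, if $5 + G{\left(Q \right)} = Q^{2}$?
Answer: $64$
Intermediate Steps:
$G{\left(Q \right)} = -5 + Q^{2}$
$\left(G{\left(\left(-3\right) 1 \right)} + w{\left(-12 \right)}\right)^{2} = \left(\left(-5 + \left(\left(-3\right) 1\right)^{2}\right) - 12\right)^{2} = \left(\left(-5 + \left(-3\right)^{2}\right) - 12\right)^{2} = \left(\left(-5 + 9\right) - 12\right)^{2} = \left(4 - 12\right)^{2} = \left(-8\right)^{2} = 64$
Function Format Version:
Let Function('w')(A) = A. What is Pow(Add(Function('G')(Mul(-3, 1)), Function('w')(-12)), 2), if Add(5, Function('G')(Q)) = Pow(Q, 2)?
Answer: 64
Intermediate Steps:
Function('G')(Q) = Add(-5, Pow(Q, 2))
Pow(Add(Function('G')(Mul(-3, 1)), Function('w')(-12)), 2) = Pow(Add(Add(-5, Pow(Mul(-3, 1), 2)), -12), 2) = Pow(Add(Add(-5, Pow(-3, 2)), -12), 2) = Pow(Add(Add(-5, 9), -12), 2) = Pow(Add(4, -12), 2) = Pow(-8, 2) = 64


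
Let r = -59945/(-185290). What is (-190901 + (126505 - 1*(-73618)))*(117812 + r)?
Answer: 20131114570935/18529 ≈ 1.0865e+9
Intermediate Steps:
r = 11989/37058 (r = -59945*(-1/185290) = 11989/37058 ≈ 0.32352)
(-190901 + (126505 - 1*(-73618)))*(117812 + r) = (-190901 + (126505 - 1*(-73618)))*(117812 + 11989/37058) = (-190901 + (126505 + 73618))*(4365889085/37058) = (-190901 + 200123)*(4365889085/37058) = 9222*(4365889085/37058) = 20131114570935/18529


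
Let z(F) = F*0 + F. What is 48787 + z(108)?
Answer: 48895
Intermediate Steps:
z(F) = F (z(F) = 0 + F = F)
48787 + z(108) = 48787 + 108 = 48895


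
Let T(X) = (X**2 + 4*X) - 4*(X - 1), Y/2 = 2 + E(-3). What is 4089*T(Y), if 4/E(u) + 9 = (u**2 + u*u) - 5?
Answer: 163560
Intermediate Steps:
E(u) = 4/(-14 + 2*u**2) (E(u) = 4/(-9 + ((u**2 + u*u) - 5)) = 4/(-9 + ((u**2 + u**2) - 5)) = 4/(-9 + (2*u**2 - 5)) = 4/(-9 + (-5 + 2*u**2)) = 4/(-14 + 2*u**2))
Y = 6 (Y = 2*(2 + 2/(-7 + (-3)**2)) = 2*(2 + 2/(-7 + 9)) = 2*(2 + 2/2) = 2*(2 + 2*(1/2)) = 2*(2 + 1) = 2*3 = 6)
T(X) = 4 + X**2 (T(X) = (X**2 + 4*X) - 4*(-1 + X) = (X**2 + 4*X) + (4 - 4*X) = 4 + X**2)
4089*T(Y) = 4089*(4 + 6**2) = 4089*(4 + 36) = 4089*40 = 163560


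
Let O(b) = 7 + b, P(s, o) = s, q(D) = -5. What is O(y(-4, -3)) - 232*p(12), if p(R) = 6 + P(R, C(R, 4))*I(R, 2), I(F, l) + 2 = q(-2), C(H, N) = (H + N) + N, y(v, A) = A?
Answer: 18100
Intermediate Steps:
C(H, N) = H + 2*N
I(F, l) = -7 (I(F, l) = -2 - 5 = -7)
p(R) = 6 - 7*R (p(R) = 6 + R*(-7) = 6 - 7*R)
O(y(-4, -3)) - 232*p(12) = (7 - 3) - 232*(6 - 7*12) = 4 - 232*(6 - 84) = 4 - 232*(-78) = 4 + 18096 = 18100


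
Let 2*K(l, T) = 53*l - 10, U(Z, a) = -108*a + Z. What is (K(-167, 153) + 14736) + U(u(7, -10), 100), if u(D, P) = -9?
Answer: -1007/2 ≈ -503.50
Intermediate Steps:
U(Z, a) = Z - 108*a
K(l, T) = -5 + 53*l/2 (K(l, T) = (53*l - 10)/2 = (-10 + 53*l)/2 = -5 + 53*l/2)
(K(-167, 153) + 14736) + U(u(7, -10), 100) = ((-5 + (53/2)*(-167)) + 14736) + (-9 - 108*100) = ((-5 - 8851/2) + 14736) + (-9 - 10800) = (-8861/2 + 14736) - 10809 = 20611/2 - 10809 = -1007/2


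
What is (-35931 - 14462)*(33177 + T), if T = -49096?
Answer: 802206167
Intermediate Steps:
(-35931 - 14462)*(33177 + T) = (-35931 - 14462)*(33177 - 49096) = -50393*(-15919) = 802206167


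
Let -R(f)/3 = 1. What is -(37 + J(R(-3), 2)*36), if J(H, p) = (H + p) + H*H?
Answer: -325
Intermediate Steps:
R(f) = -3 (R(f) = -3*1 = -3)
J(H, p) = H + p + H**2 (J(H, p) = (H + p) + H**2 = H + p + H**2)
-(37 + J(R(-3), 2)*36) = -(37 + (-3 + 2 + (-3)**2)*36) = -(37 + (-3 + 2 + 9)*36) = -(37 + 8*36) = -(37 + 288) = -1*325 = -325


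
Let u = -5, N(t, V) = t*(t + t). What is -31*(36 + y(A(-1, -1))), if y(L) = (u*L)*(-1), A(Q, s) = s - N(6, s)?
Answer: 10199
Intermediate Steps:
N(t, V) = 2*t**2 (N(t, V) = t*(2*t) = 2*t**2)
A(Q, s) = -72 + s (A(Q, s) = s - 2*6**2 = s - 2*36 = s - 1*72 = s - 72 = -72 + s)
y(L) = 5*L (y(L) = -5*L*(-1) = 5*L)
-31*(36 + y(A(-1, -1))) = -31*(36 + 5*(-72 - 1)) = -31*(36 + 5*(-73)) = -31*(36 - 365) = -31*(-329) = 10199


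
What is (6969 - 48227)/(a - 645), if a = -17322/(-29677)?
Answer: 174916238/2732049 ≈ 64.024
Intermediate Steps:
a = 17322/29677 (a = -17322*(-1/29677) = 17322/29677 ≈ 0.58368)
(6969 - 48227)/(a - 645) = (6969 - 48227)/(17322/29677 - 645) = -41258/(-19124343/29677) = -41258*(-29677/19124343) = 174916238/2732049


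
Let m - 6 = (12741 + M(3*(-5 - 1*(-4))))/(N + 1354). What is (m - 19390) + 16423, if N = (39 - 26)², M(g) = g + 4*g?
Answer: -4496877/1523 ≈ -2952.6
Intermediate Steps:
M(g) = 5*g
N = 169 (N = 13² = 169)
m = 21864/1523 (m = 6 + (12741 + 5*(3*(-5 - 1*(-4))))/(169 + 1354) = 6 + (12741 + 5*(3*(-5 + 4)))/1523 = 6 + (12741 + 5*(3*(-1)))*(1/1523) = 6 + (12741 + 5*(-3))*(1/1523) = 6 + (12741 - 15)*(1/1523) = 6 + 12726*(1/1523) = 6 + 12726/1523 = 21864/1523 ≈ 14.356)
(m - 19390) + 16423 = (21864/1523 - 19390) + 16423 = -29509106/1523 + 16423 = -4496877/1523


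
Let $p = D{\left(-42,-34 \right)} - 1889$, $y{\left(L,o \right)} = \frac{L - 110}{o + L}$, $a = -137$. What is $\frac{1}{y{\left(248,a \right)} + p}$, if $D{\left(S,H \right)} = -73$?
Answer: $- \frac{37}{72548} \approx -0.00051001$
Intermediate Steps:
$y{\left(L,o \right)} = \frac{-110 + L}{L + o}$
$p = -1962$ ($p = -73 - 1889 = -1962$)
$\frac{1}{y{\left(248,a \right)} + p} = \frac{1}{\frac{-110 + 248}{248 - 137} - 1962} = \frac{1}{\frac{1}{111} \cdot 138 - 1962} = \frac{1}{\frac{46}{37} - 1962} = \frac{1}{- \frac{72548}{37}} = - \frac{37}{72548}$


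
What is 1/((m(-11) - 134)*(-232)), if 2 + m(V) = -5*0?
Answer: 1/31552 ≈ 3.1694e-5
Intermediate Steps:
m(V) = -2 (m(V) = -2 - 5*0 = -2 + 0 = -2)
1/((m(-11) - 134)*(-232)) = 1/((-2 - 134)*(-232)) = 1/(-136*(-232)) = 1/31552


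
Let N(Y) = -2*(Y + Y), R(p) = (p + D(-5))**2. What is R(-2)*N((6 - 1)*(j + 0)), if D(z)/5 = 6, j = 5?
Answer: -78400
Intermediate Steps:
D(z) = 30 (D(z) = 5*6 = 30)
R(p) = (30 + p)**2 (R(p) = (p + 30)**2 = (30 + p)**2)
N(Y) = -4*Y
R(-2)*N((6 - 1)*(j + 0)) = (30 - 2)**2*(-4*(6 - 1)*(5 + 0)) = 28**2*(-20*5) = 784*(-4*25) = 784*(-100) = -78400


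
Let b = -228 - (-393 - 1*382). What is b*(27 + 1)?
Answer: 15316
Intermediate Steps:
b = 547 (b = -228 - (-393 - 382) = -228 - 1*(-775) = -228 + 775 = 547)
b*(27 + 1) = 547*(27 + 1) = 547*28 = 15316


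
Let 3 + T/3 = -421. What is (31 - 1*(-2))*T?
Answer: -41976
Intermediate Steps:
T = -1272 (T = -9 + 3*(-421) = -9 - 1263 = -1272)
(31 - 1*(-2))*T = (31 - 1*(-2))*(-1272) = (31 + 2)*(-1272) = 33*(-1272) = -41976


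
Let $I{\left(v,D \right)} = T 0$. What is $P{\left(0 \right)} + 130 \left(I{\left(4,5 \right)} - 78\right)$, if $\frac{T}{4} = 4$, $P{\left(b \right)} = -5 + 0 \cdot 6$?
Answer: $-10145$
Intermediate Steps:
$P{\left(b \right)} = -5$ ($P{\left(b \right)} = -5 + 0 = -5$)
$T = 16$ ($T = 4 \cdot 4 = 16$)
$I{\left(v,D \right)} = 0$ ($I{\left(v,D \right)} = 16 \cdot 0 = 0$)
$P{\left(0 \right)} + 130 \left(I{\left(4,5 \right)} - 78\right) = -5 + 130 \left(0 - 78\right) = -5 + 130 \left(-78\right) = -5 - 10140 = -10145$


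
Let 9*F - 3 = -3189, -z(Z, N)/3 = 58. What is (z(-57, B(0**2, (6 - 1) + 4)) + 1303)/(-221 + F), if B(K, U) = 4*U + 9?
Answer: -1129/575 ≈ -1.9635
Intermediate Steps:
B(K, U) = 9 + 4*U
z(Z, N) = -174 (z(Z, N) = -3*58 = -174)
F = -354 (F = 1/3 + (1/9)*(-3189) = 1/3 - 1063/3 = -354)
(z(-57, B(0**2, (6 - 1) + 4)) + 1303)/(-221 + F) = (-174 + 1303)/(-221 - 354) = 1129/(-575) = 1129*(-1/575) = -1129/575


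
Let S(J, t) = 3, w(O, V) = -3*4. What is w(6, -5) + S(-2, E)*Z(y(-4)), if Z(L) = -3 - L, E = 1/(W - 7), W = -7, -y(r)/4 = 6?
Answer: 51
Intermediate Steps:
y(r) = -24 (y(r) = -4*6 = -24)
w(O, V) = -12
E = -1/14 (E = 1/(-7 - 7) = 1/(-14) = -1/14 ≈ -0.071429)
w(6, -5) + S(-2, E)*Z(y(-4)) = -12 + 3*(-3 - 1*(-24)) = -12 + 3*(-3 + 24) = -12 + 3*21 = -12 + 63 = 51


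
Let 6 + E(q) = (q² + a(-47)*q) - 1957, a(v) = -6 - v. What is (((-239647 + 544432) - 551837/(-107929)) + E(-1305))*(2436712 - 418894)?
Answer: 425184260691366990/107929 ≈ 3.9395e+12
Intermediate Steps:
E(q) = -1963 + q² + 41*q (E(q) = -6 + ((q² + (-6 - 1*(-47))*q) - 1957) = -6 + ((q² + (-6 + 47)*q) - 1957) = -6 + ((q² + 41*q) - 1957) = -6 + (-1957 + q² + 41*q) = -1963 + q² + 41*q)
(((-239647 + 544432) - 551837/(-107929)) + E(-1305))*(2436712 - 418894) = (((-239647 + 544432) - 551837/(-107929)) + (-1963 + (-1305)² + 41*(-1305)))*(2436712 - 418894) = ((304785 - 551837*(-1/107929)) + (-1963 + 1703025 - 53505))*2017818 = ((304785 + 551837/107929) + 1647557)*2017818 = (32895692102/107929 + 1647557)*2017818 = (210714871555/107929)*2017818 = 425184260691366990/107929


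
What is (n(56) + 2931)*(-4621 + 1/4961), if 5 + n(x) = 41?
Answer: -68017822260/4961 ≈ -1.3711e+7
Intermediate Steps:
n(x) = 36 (n(x) = -5 + 41 = 36)
(n(56) + 2931)*(-4621 + 1/4961) = (36 + 2931)*(-4621 + 1/4961) = 2967*(-4621 + 1/4961) = 2967*(-22924780/4961) = -68017822260/4961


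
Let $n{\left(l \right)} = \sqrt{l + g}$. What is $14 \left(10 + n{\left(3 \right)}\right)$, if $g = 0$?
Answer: $140 + 14 \sqrt{3} \approx 164.25$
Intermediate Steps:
$n{\left(l \right)} = \sqrt{l}$ ($n{\left(l \right)} = \sqrt{l + 0} = \sqrt{l}$)
$14 \left(10 + n{\left(3 \right)}\right) = 14 \left(10 + \sqrt{3}\right) = 140 + 14 \sqrt{3}$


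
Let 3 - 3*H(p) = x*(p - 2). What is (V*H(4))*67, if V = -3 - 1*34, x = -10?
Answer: -57017/3 ≈ -19006.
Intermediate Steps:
H(p) = -17/3 + 10*p/3 (H(p) = 1 - (-10)*(p - 2)/3 = 1 - (-10)*(-2 + p)/3 = 1 - (20 - 10*p)/3 = 1 + (-20/3 + 10*p/3) = -17/3 + 10*p/3)
V = -37 (V = -3 - 34 = -37)
(V*H(4))*67 = -37*(-17/3 + (10/3)*4)*67 = -37*(-17/3 + 40/3)*67 = -37*23/3*67 = -851/3*67 = -57017/3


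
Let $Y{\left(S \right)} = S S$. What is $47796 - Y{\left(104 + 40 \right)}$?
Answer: $27060$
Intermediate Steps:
$Y{\left(S \right)} = S^{2}$
$47796 - Y{\left(104 + 40 \right)} = 47796 - \left(104 + 40\right)^{2} = 47796 - 144^{2} = 47796 - 20736 = 27060$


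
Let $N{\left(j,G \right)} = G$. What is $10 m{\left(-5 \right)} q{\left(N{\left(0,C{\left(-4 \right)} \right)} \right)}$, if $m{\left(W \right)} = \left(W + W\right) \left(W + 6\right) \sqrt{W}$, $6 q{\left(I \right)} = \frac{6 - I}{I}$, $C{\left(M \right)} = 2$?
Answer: $- \frac{100 i \sqrt{5}}{3} \approx - 74.536 i$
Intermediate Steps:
$q{\left(I \right)} = \frac{6 - I}{6 I}$ ($q{\left(I \right)} = \frac{\left(6 - I\right) \frac{1}{I}}{6} = \frac{\frac{1}{I} \left(6 - I\right)}{6} = \frac{6 - I}{6 I}$)
$m{\left(W \right)} = 2 W^{\frac{3}{2}} \left(6 + W\right)$ ($m{\left(W \right)} = 2 W \left(6 + W\right) \sqrt{W} = 2 W^{\frac{3}{2}} \left(6 + W\right)$)
$10 m{\left(-5 \right)} q{\left(N{\left(0,C{\left(-4 \right)} \right)} \right)} = 10 \cdot 2 \left(-5\right)^{\frac{3}{2}} \left(6 - 5\right) \frac{6 - 2}{6 \cdot 2} = 10 \cdot 2 \left(- 5 i \sqrt{5}\right) 1 \cdot \frac{1}{6} \cdot \frac{1}{2} \left(6 - 2\right) = 10 \left(- 10 i \sqrt{5}\right) \frac{1}{6} \cdot \frac{1}{2} \cdot 4 = - 100 i \sqrt{5} \cdot \frac{1}{3} = - \frac{100 i \sqrt{5}}{3}$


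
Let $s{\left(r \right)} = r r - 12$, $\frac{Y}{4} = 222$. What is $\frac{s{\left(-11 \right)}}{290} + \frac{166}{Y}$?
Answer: $\frac{36233}{64380} \approx 0.5628$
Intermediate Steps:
$Y = 888$ ($Y = 4 \cdot 222 = 888$)
$s{\left(r \right)} = -12 + r^{2}$ ($s{\left(r \right)} = r^{2} - 12 = -12 + r^{2}$)
$\frac{s{\left(-11 \right)}}{290} + \frac{166}{Y} = \frac{-12 + \left(-11\right)^{2}}{290} + \frac{166}{888} = \left(-12 + 121\right) \frac{1}{290} + 166 \cdot \frac{1}{888} = 109 \cdot \frac{1}{290} + \frac{83}{444} = \frac{109}{290} + \frac{83}{444} = \frac{36233}{64380}$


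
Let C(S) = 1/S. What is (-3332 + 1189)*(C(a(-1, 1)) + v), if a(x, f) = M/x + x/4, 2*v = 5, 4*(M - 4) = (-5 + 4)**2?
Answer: -87863/18 ≈ -4881.3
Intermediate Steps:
M = 17/4 (M = 4 + (-5 + 4)**2/4 = 4 + (1/4)*(-1)**2 = 4 + (1/4)*1 = 4 + 1/4 = 17/4 ≈ 4.2500)
v = 5/2 (v = (1/2)*5 = 5/2 ≈ 2.5000)
a(x, f) = x/4 + 17/(4*x) (a(x, f) = 17/(4*x) + x/4 = x/4 + 17/(4*x))
C(S) = 1/S
(-3332 + 1189)*(C(a(-1, 1)) + v) = (-3332 + 1189)*(1/((1/4)*(17 + (-1)**2)/(-1)) + 5/2) = -2143*(1/((1/4)*(-1)*(17 + 1)) + 5/2) = -2143*(1/((1/4)*(-1)*18) + 5/2) = -2143*(1/(-9/2) + 5/2) = -2143*(-2/9 + 5/2) = -2143*41/18 = -87863/18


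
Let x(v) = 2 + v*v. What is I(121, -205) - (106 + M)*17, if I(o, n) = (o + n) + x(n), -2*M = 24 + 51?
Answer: 81557/2 ≈ 40779.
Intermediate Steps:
M = -75/2 (M = -(24 + 51)/2 = -½*75 = -75/2 ≈ -37.500)
x(v) = 2 + v²
I(o, n) = 2 + n + o + n² (I(o, n) = (o + n) + (2 + n²) = (n + o) + (2 + n²) = 2 + n + o + n²)
I(121, -205) - (106 + M)*17 = (2 - 205 + 121 + (-205)²) - (106 - 75/2)*17 = (2 - 205 + 121 + 42025) - 137*17/2 = 41943 - 1*2329/2 = 41943 - 2329/2 = 81557/2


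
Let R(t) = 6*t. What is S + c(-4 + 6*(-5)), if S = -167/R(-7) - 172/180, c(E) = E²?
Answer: 730183/630 ≈ 1159.0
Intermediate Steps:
S = 1903/630 (S = -167/(6*(-7)) - 172/180 = -167/(-42) - 172*1/180 = -167*(-1/42) - 43/45 = 167/42 - 43/45 = 1903/630 ≈ 3.0206)
S + c(-4 + 6*(-5)) = 1903/630 + (-4 + 6*(-5))² = 1903/630 + (-4 - 30)² = 1903/630 + (-34)² = 1903/630 + 1156 = 730183/630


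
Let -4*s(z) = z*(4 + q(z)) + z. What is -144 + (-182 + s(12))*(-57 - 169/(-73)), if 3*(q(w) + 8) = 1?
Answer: 684096/73 ≈ 9371.2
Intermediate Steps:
q(w) = -23/3 (q(w) = -8 + (1/3)*1 = -8 + 1/3 = -23/3)
s(z) = 2*z/3 (s(z) = -(z*(4 - 23/3) + z)/4 = -(z*(-11/3) + z)/4 = -(-11*z/3 + z)/4 = -(-2)*z/3 = 2*z/3)
-144 + (-182 + s(12))*(-57 - 169/(-73)) = -144 + (-182 + (2/3)*12)*(-57 - 169/(-73)) = -144 + (-182 + 8)*(-57 - 169*(-1/73)) = -144 - 174*(-57 + 169/73) = -144 - 174*(-3992/73) = -144 + 694608/73 = 684096/73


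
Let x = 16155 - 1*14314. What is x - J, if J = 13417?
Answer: -11576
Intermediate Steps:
x = 1841 (x = 16155 - 14314 = 1841)
x - J = 1841 - 1*13417 = 1841 - 13417 = -11576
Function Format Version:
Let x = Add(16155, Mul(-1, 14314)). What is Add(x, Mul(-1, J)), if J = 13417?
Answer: -11576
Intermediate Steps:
x = 1841 (x = Add(16155, -14314) = 1841)
Add(x, Mul(-1, J)) = Add(1841, Mul(-1, 13417)) = Add(1841, -13417) = -11576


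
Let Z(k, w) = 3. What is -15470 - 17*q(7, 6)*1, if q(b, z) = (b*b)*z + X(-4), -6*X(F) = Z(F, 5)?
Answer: -40919/2 ≈ -20460.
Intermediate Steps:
X(F) = -½ (X(F) = -⅙*3 = -½)
q(b, z) = -½ + z*b² (q(b, z) = (b*b)*z - ½ = b²*z - ½ = z*b² - ½ = -½ + z*b²)
-15470 - 17*q(7, 6)*1 = -15470 - 17*(-½ + 6*7²)*1 = -15470 - 17*(-½ + 6*49)*1 = -15470 - 17*(-½ + 294)*1 = -15470 - 17*587/2*1 = -15470 - 9979/2*1 = -15470 - 9979/2 = -40919/2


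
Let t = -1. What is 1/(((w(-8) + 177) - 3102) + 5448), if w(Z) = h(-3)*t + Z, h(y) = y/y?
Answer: 1/2514 ≈ 0.00039777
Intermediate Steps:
h(y) = 1
w(Z) = -1 + Z (w(Z) = 1*(-1) + Z = -1 + Z)
1/(((w(-8) + 177) - 3102) + 5448) = 1/((((-1 - 8) + 177) - 3102) + 5448) = 1/(((-9 + 177) - 3102) + 5448) = 1/((168 - 3102) + 5448) = 1/(-2934 + 5448) = 1/2514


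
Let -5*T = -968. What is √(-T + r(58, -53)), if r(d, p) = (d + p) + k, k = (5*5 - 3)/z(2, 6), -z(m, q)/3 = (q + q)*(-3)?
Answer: I*√1526010/90 ≈ 13.726*I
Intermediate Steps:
z(m, q) = 18*q (z(m, q) = -3*(q + q)*(-3) = -3*2*q*(-3) = -(-18)*q = 18*q)
k = 11/54 (k = (5*5 - 3)/((18*6)) = (25 - 3)/108 = 22*(1/108) = 11/54 ≈ 0.20370)
r(d, p) = 11/54 + d + p (r(d, p) = (d + p) + 11/54 = 11/54 + d + p)
T = 968/5 (T = -⅕*(-968) = 968/5 ≈ 193.60)
√(-T + r(58, -53)) = √(-1*968/5 + (11/54 + 58 - 53)) = √(-968/5 + 281/54) = √(-50867/270) = I*√1526010/90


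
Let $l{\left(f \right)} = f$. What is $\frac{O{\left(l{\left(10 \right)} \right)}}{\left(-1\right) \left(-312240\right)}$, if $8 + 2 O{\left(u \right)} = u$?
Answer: $\frac{1}{312240} \approx 3.2027 \cdot 10^{-6}$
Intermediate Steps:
$O{\left(u \right)} = -4 + \frac{u}{2}$
$\frac{O{\left(l{\left(10 \right)} \right)}}{\left(-1\right) \left(-312240\right)} = \frac{-4 + \frac{1}{2} \cdot 10}{\left(-1\right) \left(-312240\right)} = \frac{-4 + 5}{312240} = 1 \cdot \frac{1}{312240} = \frac{1}{312240}$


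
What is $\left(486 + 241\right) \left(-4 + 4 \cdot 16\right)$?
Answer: $43620$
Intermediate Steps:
$\left(486 + 241\right) \left(-4 + 4 \cdot 16\right) = 727 \left(-4 + 64\right) = 727 \cdot 60 = 43620$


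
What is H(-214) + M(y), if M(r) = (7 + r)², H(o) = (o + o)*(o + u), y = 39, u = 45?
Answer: 74448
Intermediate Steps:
H(o) = 2*o*(45 + o) (H(o) = (o + o)*(o + 45) = (2*o)*(45 + o) = 2*o*(45 + o))
H(-214) + M(y) = 2*(-214)*(45 - 214) + (7 + 39)² = 2*(-214)*(-169) + 46² = 72332 + 2116 = 74448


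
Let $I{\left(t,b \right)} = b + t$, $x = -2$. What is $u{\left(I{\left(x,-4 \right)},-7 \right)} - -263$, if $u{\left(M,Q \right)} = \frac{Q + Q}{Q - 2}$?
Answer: $\frac{2381}{9} \approx 264.56$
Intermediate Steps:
$u{\left(M,Q \right)} = \frac{2 Q}{-2 + Q}$
$u{\left(I{\left(x,-4 \right)},-7 \right)} - -263 = 2 \left(-7\right) \frac{1}{-2 - 7} - -263 = 2 \left(-7\right) \frac{1}{-9} + 263 = 2 \left(-7\right) \left(- \frac{1}{9}\right) + 263 = \frac{14}{9} + 263 = \frac{2381}{9}$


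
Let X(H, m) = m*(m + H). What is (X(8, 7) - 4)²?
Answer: 10201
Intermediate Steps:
X(H, m) = m*(H + m)
(X(8, 7) - 4)² = (7*(8 + 7) - 4)² = (7*15 - 4)² = (105 - 4)² = 101² = 10201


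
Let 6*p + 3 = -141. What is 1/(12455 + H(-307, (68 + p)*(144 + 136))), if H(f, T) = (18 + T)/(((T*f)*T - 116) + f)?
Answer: 46597197223/580368091400127 ≈ 8.0289e-5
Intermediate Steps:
p = -24 (p = -½ + (⅙)*(-141) = -½ - 47/2 = -24)
H(f, T) = (18 + T)/(-116 + f + f*T²) (H(f, T) = (18 + T)/((f*T² - 116) + f) = (18 + T)/((-116 + f*T²) + f) = (18 + T)/(-116 + f + f*T²))
1/(12455 + H(-307, (68 + p)*(144 + 136))) = 1/(12455 + (18 + (68 - 24)*(144 + 136))/(-116 - 307 - 307*(68 - 24)²*(144 + 136)²)) = 1/(12455 + (18 + 44*280)/(-116 - 307 - 307*(44*280)²)) = 1/(12455 + (18 + 12320)/(-116 - 307 - 307*12320²)) = 1/(12455 + 12338/(-116 - 307 - 307*151782400)) = 1/(12455 + 12338/(-116 - 307 - 46597196800)) = 1/(12455 + 12338/(-46597197223)) = 1/(12455 - 1/46597197223*12338) = 1/(12455 - 12338/46597197223) = 1/(580368091400127/46597197223) = 46597197223/580368091400127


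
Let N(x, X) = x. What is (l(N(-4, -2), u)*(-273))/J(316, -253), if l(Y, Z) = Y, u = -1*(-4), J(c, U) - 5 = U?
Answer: -273/62 ≈ -4.4032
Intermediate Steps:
J(c, U) = 5 + U
u = 4
(l(N(-4, -2), u)*(-273))/J(316, -253) = (-4*(-273))/(5 - 253) = 1092/(-248) = 1092*(-1/248) = -273/62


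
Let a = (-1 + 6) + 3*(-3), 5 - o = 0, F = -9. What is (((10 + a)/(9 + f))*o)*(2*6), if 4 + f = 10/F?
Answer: 648/7 ≈ 92.571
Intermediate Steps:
o = 5 (o = 5 - 1*0 = 5 + 0 = 5)
a = -4 (a = 5 - 9 = -4)
f = -46/9 (f = -4 + 10/(-9) = -4 + 10*(-1/9) = -4 - 10/9 = -46/9 ≈ -5.1111)
(((10 + a)/(9 + f))*o)*(2*6) = (((10 - 4)/(9 - 46/9))*5)*(2*6) = ((6/(35/9))*5)*12 = ((6*(9/35))*5)*12 = ((54/35)*5)*12 = (54/7)*12 = 648/7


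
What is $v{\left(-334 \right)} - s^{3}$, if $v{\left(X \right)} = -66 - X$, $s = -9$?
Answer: $997$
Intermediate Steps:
$v{\left(-334 \right)} - s^{3} = \left(-66 - -334\right) - \left(-9\right)^{3} = \left(-66 + 334\right) - -729 = 268 + 729 = 997$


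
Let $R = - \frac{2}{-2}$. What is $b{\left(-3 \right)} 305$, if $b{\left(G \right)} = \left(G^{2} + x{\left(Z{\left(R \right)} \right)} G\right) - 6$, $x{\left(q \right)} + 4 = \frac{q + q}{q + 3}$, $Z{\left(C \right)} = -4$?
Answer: $-2745$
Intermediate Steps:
$R = 1$ ($R = \left(-2\right) \left(- \frac{1}{2}\right) = 1$)
$x{\left(q \right)} = -4 + \frac{2 q}{3 + q}$ ($x{\left(q \right)} = -4 + \frac{q + q}{q + 3} = -4 + \frac{2 q}{3 + q}$)
$b{\left(G \right)} = -6 + G^{2} + 4 G$ ($b{\left(G \right)} = \left(G^{2} + \frac{2 \left(-6 - -4\right)}{3 - 4} G\right) - 6 = \left(G^{2} + \frac{2 \left(-6 + 4\right)}{-1} G\right) - 6 = \left(G^{2} + 2 \left(-1\right) \left(-2\right) G\right) - 6 = \left(G^{2} + 4 G\right) - 6 = -6 + G^{2} + 4 G$)
$b{\left(-3 \right)} 305 = \left(-6 + \left(-3\right)^{2} + 4 \left(-3\right)\right) 305 = \left(-6 + 9 - 12\right) 305 = \left(-9\right) 305 = -2745$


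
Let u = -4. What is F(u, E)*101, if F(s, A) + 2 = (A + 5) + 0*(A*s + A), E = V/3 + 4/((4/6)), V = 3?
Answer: 1010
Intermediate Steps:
E = 7 (E = 3/3 + 4/((4/6)) = 3*(1/3) + 4/((4*(1/6))) = 1 + 4/(2/3) = 1 + 4*(3/2) = 1 + 6 = 7)
F(s, A) = 3 + A (F(s, A) = -2 + ((A + 5) + 0*(A*s + A)) = -2 + ((5 + A) + 0*(A + A*s)) = -2 + ((5 + A) + 0) = -2 + (5 + A) = 3 + A)
F(u, E)*101 = (3 + 7)*101 = 10*101 = 1010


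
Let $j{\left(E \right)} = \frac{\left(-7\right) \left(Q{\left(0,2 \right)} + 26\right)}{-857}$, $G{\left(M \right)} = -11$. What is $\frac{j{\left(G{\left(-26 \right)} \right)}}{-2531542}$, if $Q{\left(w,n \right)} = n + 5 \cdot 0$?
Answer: $- \frac{98}{1084765747} \approx -9.0342 \cdot 10^{-8}$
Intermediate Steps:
$Q{\left(w,n \right)} = n$ ($Q{\left(w,n \right)} = n + 0 = n$)
$j{\left(E \right)} = \frac{196}{857}$ ($j{\left(E \right)} = \frac{\left(-7\right) \left(2 + 26\right)}{-857} = \left(-7\right) 28 \left(- \frac{1}{857}\right) = \left(-196\right) \left(- \frac{1}{857}\right) = \frac{196}{857}$)
$\frac{j{\left(G{\left(-26 \right)} \right)}}{-2531542} = \frac{196}{857 \left(-2531542\right)} = \frac{196}{857} \left(- \frac{1}{2531542}\right) = - \frac{98}{1084765747}$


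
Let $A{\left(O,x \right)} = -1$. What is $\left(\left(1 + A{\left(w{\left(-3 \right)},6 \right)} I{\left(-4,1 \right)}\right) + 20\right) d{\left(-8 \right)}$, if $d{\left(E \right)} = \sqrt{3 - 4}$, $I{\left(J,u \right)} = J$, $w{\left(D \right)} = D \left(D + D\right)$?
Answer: $25 i \approx 25.0 i$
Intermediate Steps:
$w{\left(D \right)} = 2 D^{2}$ ($w{\left(D \right)} = D 2 D = 2 D^{2}$)
$d{\left(E \right)} = i$ ($d{\left(E \right)} = \sqrt{-1} = i$)
$\left(\left(1 + A{\left(w{\left(-3 \right)},6 \right)} I{\left(-4,1 \right)}\right) + 20\right) d{\left(-8 \right)} = \left(\left(1 - -4\right) + 20\right) i = \left(\left(1 + 4\right) + 20\right) i = \left(5 + 20\right) i = 25 i$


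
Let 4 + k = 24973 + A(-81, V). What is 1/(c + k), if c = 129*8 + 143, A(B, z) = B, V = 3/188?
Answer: 1/26063 ≈ 3.8369e-5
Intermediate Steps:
V = 3/188 (V = 3*(1/188) = 3/188 ≈ 0.015957)
k = 24888 (k = -4 + (24973 - 81) = -4 + 24892 = 24888)
c = 1175 (c = 1032 + 143 = 1175)
1/(c + k) = 1/(1175 + 24888) = 1/26063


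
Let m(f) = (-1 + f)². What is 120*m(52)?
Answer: 312120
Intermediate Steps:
120*m(52) = 120*(-1 + 52)² = 120*51² = 120*2601 = 312120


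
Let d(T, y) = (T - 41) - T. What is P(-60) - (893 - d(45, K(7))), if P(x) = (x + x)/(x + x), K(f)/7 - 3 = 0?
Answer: -933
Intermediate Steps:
K(f) = 21 (K(f) = 21 + 7*0 = 21 + 0 = 21)
P(x) = 1 (P(x) = (2*x)/((2*x)) = (2*x)*(1/(2*x)) = 1)
d(T, y) = -41 (d(T, y) = (-41 + T) - T = -41)
P(-60) - (893 - d(45, K(7))) = 1 - (893 - 1*(-41)) = 1 - (893 + 41) = 1 - 1*934 = 1 - 934 = -933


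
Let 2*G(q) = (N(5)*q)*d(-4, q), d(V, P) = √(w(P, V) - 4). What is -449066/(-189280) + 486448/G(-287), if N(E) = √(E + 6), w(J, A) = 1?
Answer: 224533/94640 + 972896*I*√33/9471 ≈ 2.3725 + 590.1*I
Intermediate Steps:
d(V, P) = I*√3 (d(V, P) = √(1 - 4) = √(-3) = I*√3)
N(E) = √(6 + E)
G(q) = I*q*√33/2 (G(q) = ((√(6 + 5)*q)*(I*√3))/2 = ((√11*q)*(I*√3))/2 = ((q*√11)*(I*√3))/2 = (I*q*√33)/2 = I*q*√33/2)
-449066/(-189280) + 486448/G(-287) = -449066/(-189280) + 486448/(((½)*I*(-287)*√33)) = -449066*(-1/189280) + 486448/((-287*I*√33/2)) = 224533/94640 + 486448*(2*I*√33/9471) = 224533/94640 + 972896*I*√33/9471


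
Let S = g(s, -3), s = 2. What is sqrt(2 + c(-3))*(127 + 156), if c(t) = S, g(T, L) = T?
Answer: 566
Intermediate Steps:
S = 2
c(t) = 2
sqrt(2 + c(-3))*(127 + 156) = sqrt(2 + 2)*(127 + 156) = sqrt(4)*283 = 2*283 = 566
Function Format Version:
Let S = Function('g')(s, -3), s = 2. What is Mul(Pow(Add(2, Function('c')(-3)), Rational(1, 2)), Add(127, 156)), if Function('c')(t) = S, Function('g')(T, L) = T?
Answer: 566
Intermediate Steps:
S = 2
Function('c')(t) = 2
Mul(Pow(Add(2, Function('c')(-3)), Rational(1, 2)), Add(127, 156)) = Mul(Pow(Add(2, 2), Rational(1, 2)), Add(127, 156)) = Mul(Pow(4, Rational(1, 2)), 283) = Mul(2, 283) = 566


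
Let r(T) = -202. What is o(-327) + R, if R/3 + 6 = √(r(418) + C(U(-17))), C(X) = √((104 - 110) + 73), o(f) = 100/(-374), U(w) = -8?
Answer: -3416/187 + 3*I*√(202 - √67) ≈ -18.267 + 41.765*I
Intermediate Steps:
o(f) = -50/187 (o(f) = 100*(-1/374) = -50/187)
C(X) = √67 (C(X) = √(-6 + 73) = √67)
R = -18 + 3*√(-202 + √67) ≈ -18.0 + 41.765*I
o(-327) + R = -50/187 + (-18 + 3*I*√(202 - √67)) = -3416/187 + 3*I*√(202 - √67)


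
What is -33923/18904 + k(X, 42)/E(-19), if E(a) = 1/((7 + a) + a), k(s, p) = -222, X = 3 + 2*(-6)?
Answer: 130063405/18904 ≈ 6880.2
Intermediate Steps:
X = -9 (X = 3 - 12 = -9)
E(a) = 1/(7 + 2*a)
-33923/18904 + k(X, 42)/E(-19) = -33923/18904 - 222/(1/(7 + 2*(-19))) = -33923*1/18904 - 222/(1/(7 - 38)) = -33923/18904 - 222/(1/(-31)) = -33923/18904 - 222/(-1/31) = -33923/18904 - 222*(-31) = -33923/18904 + 6882 = 130063405/18904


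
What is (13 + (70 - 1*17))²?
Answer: 4356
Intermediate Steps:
(13 + (70 - 1*17))² = (13 + (70 - 17))² = (13 + 53)² = 66² = 4356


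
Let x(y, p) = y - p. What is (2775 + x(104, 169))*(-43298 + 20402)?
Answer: -62048160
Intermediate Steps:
(2775 + x(104, 169))*(-43298 + 20402) = (2775 + (104 - 1*169))*(-43298 + 20402) = (2775 + (104 - 169))*(-22896) = (2775 - 65)*(-22896) = 2710*(-22896) = -62048160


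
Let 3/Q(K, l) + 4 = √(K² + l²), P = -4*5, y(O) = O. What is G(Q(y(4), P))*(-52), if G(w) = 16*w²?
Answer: -12636/625 - 936*√26/625 ≈ -27.854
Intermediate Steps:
P = -20
Q(K, l) = 3/(-4 + √(K² + l²))
G(Q(y(4), P))*(-52) = (16*(3/(-4 + √(4² + (-20)²)))²)*(-52) = (16*(3/(-4 + √(16 + 400)))²)*(-52) = (16*(3/(-4 + √416))²)*(-52) = (16*(3/(-4 + 4*√26))²)*(-52) = (16*(9/(-4 + 4*√26)²))*(-52) = (144/(-4 + 4*√26)²)*(-52) = -7488/(-4 + 4*√26)²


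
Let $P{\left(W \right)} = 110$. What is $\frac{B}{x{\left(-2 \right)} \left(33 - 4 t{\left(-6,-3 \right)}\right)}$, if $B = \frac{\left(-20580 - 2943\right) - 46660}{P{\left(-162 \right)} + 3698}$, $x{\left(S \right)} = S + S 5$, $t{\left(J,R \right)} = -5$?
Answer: $\frac{70183}{2421888} \approx 0.028979$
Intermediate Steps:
$x{\left(S \right)} = 6 S$ ($x{\left(S \right)} = S + 5 S = 6 S$)
$B = - \frac{70183}{3808}$ ($B = \frac{\left(-20580 - 2943\right) - 46660}{110 + 3698} = \frac{\left(-20580 - 2943\right) - 46660}{3808} = \left(-23523 - 46660\right) \frac{1}{3808} = \left(-70183\right) \frac{1}{3808} = - \frac{70183}{3808} \approx -18.43$)
$\frac{B}{x{\left(-2 \right)} \left(33 - 4 t{\left(-6,-3 \right)}\right)} = - \frac{70183}{3808 \cdot 6 \left(-2\right) \left(33 - -20\right)} = - \frac{70183}{3808 \left(- 12 \left(33 + 20\right)\right)} = - \frac{70183}{3808 \left(\left(-12\right) 53\right)} = - \frac{70183}{3808 \left(-636\right)} = \left(- \frac{70183}{3808}\right) \left(- \frac{1}{636}\right) = \frac{70183}{2421888}$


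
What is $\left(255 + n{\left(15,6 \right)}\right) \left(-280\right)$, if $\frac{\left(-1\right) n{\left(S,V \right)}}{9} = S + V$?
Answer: $-18480$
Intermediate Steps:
$n{\left(S,V \right)} = - 9 S - 9 V$ ($n{\left(S,V \right)} = - 9 \left(S + V\right) = - 9 S - 9 V$)
$\left(255 + n{\left(15,6 \right)}\right) \left(-280\right) = \left(255 - 189\right) \left(-280\right) = 66 \left(-280\right) = -18480$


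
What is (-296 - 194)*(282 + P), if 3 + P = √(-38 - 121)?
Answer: -136710 - 490*I*√159 ≈ -1.3671e+5 - 6178.7*I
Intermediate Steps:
P = -3 + I*√159 (P = -3 + √(-38 - 121) = -3 + √(-159) = -3 + I*√159 ≈ -3.0 + 12.61*I)
(-296 - 194)*(282 + P) = (-296 - 194)*(282 + (-3 + I*√159)) = -490*(279 + I*√159) = -136710 - 490*I*√159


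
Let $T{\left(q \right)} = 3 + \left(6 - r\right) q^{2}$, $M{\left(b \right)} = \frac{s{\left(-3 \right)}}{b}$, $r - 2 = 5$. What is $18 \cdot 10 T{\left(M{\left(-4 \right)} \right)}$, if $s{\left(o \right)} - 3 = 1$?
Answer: $360$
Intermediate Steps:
$r = 7$ ($r = 2 + 5 = 7$)
$s{\left(o \right)} = 4$ ($s{\left(o \right)} = 3 + 1 = 4$)
$M{\left(b \right)} = \frac{4}{b}$
$T{\left(q \right)} = 3 - q^{2}$ ($T{\left(q \right)} = 3 + \left(6 - 7\right) q^{2} = 3 - q^{2}$)
$18 \cdot 10 T{\left(M{\left(-4 \right)} \right)} = 18 \cdot 10 \left(3 - \left(\frac{4}{-4}\right)^{2}\right) = 180 \left(3 - \left(4 \left(- \frac{1}{4}\right)\right)^{2}\right) = 180 \left(3 - \left(-1\right)^{2}\right) = 180 \left(3 - 1\right) = 180 \cdot 2 = 360$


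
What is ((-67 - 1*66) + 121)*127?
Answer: -1524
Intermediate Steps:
((-67 - 1*66) + 121)*127 = ((-67 - 66) + 121)*127 = (-133 + 121)*127 = -12*127 = -1524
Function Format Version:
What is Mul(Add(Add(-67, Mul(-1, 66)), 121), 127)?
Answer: -1524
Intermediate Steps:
Mul(Add(Add(-67, Mul(-1, 66)), 121), 127) = Mul(Add(Add(-67, -66), 121), 127) = Mul(Add(-133, 121), 127) = Mul(-12, 127) = -1524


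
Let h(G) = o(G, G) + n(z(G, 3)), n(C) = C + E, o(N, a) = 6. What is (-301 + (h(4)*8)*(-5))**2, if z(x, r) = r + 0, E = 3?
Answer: 609961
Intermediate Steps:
z(x, r) = r
n(C) = 3 + C (n(C) = C + 3 = 3 + C)
h(G) = 12 (h(G) = 6 + (3 + 3) = 6 + 6 = 12)
(-301 + (h(4)*8)*(-5))**2 = (-301 + (12*8)*(-5))**2 = (-301 + 96*(-5))**2 = (-301 - 480)**2 = (-781)**2 = 609961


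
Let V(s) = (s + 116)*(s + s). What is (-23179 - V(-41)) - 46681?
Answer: -63710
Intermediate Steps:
V(s) = 2*s*(116 + s) (V(s) = (116 + s)*(2*s) = 2*s*(116 + s))
(-23179 - V(-41)) - 46681 = (-23179 - 2*(-41)*(116 - 41)) - 46681 = (-23179 - 2*(-41)*75) - 46681 = (-23179 - 1*(-6150)) - 46681 = (-23179 + 6150) - 46681 = -17029 - 46681 = -63710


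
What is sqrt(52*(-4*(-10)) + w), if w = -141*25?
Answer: 17*I*sqrt(5) ≈ 38.013*I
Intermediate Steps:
w = -3525
sqrt(52*(-4*(-10)) + w) = sqrt(52*(-4*(-10)) - 3525) = sqrt(52*40 - 3525) = sqrt(2080 - 3525) = sqrt(-1445) = 17*I*sqrt(5)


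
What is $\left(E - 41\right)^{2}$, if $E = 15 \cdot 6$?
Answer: $2401$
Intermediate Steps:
$E = 90$
$\left(E - 41\right)^{2} = \left(90 - 41\right)^{2} = 49^{2} = 2401$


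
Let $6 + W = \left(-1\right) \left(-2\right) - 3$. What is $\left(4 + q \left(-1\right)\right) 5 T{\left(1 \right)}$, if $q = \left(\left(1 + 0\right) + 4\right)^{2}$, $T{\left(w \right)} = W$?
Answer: $735$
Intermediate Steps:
$W = -7$ ($W = -6 - 1 = -7$)
$T{\left(w \right)} = -7$
$q = 25$ ($q = \left(1 + 4\right)^{2} = 5^{2} = 25$)
$\left(4 + q \left(-1\right)\right) 5 T{\left(1 \right)} = \left(4 + 25 \left(-1\right)\right) 5 \left(-7\right) = \left(4 - 25\right) 5 \left(-7\right) = \left(-21\right) 5 \left(-7\right) = \left(-105\right) \left(-7\right) = 735$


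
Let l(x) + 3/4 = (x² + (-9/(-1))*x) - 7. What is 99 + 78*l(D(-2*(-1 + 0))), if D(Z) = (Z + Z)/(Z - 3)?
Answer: -4131/2 ≈ -2065.5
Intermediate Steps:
D(Z) = 2*Z/(-3 + Z) (D(Z) = (2*Z)/(-3 + Z) = 2*Z/(-3 + Z))
l(x) = -31/4 + x² + 9*x (l(x) = -¾ + ((x² + (-9/(-1))*x) - 7) = -¾ + ((x² + (-9*(-1))*x) - 7) = -¾ + ((x² + 9*x) - 7) = -¾ + (-7 + x² + 9*x) = -31/4 + x² + 9*x)
99 + 78*l(D(-2*(-1 + 0))) = 99 + 78*(-31/4 + (2*(-2*(-1 + 0))/(-3 - 2*(-1 + 0)))² + 9*(2*(-2*(-1 + 0))/(-3 - 2*(-1 + 0)))) = 99 + 78*(-31/4 + (2*(-2*(-1))/(-3 - 2*(-1)))² + 9*(2*(-2*(-1))/(-3 - 2*(-1)))) = 99 + 78*(-31/4 + (2*2/(-3 + 2))² + 9*(2*2/(-3 + 2))) = 99 + 78*(-31/4 + (2*2/(-1))² + 9*(2*2/(-1))) = 99 + 78*(-31/4 + (2*2*(-1))² + 9*(2*2*(-1))) = 99 + 78*(-31/4 + (-4)² + 9*(-4)) = 99 + 78*(-31/4 + 16 - 36) = 99 + 78*(-111/4) = 99 - 4329/2 = -4131/2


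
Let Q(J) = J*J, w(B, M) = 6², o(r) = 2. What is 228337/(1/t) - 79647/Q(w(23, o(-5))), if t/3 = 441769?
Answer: 130730381739739/432 ≈ 3.0262e+11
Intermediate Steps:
w(B, M) = 36
t = 1325307 (t = 3*441769 = 1325307)
Q(J) = J²
228337/(1/t) - 79647/Q(w(23, o(-5))) = 228337/(1/1325307) - 79647/(36²) = 228337/(1/1325307) - 79647/1296 = 228337*1325307 - 79647*1/1296 = 302616624459 - 26549/432 = 130730381739739/432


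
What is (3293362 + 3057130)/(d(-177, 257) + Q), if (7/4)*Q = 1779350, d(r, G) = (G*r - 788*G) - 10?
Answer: 44453444/5381295 ≈ 8.2607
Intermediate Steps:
d(r, G) = -10 - 788*G + G*r (d(r, G) = (-788*G + G*r) - 10 = -10 - 788*G + G*r)
Q = 7117400/7 (Q = (4/7)*1779350 = 7117400/7 ≈ 1.0168e+6)
(3293362 + 3057130)/(d(-177, 257) + Q) = (3293362 + 3057130)/((-10 - 788*257 + 257*(-177)) + 7117400/7) = 6350492/((-10 - 202516 - 45489) + 7117400/7) = 6350492/(-248015 + 7117400/7) = 6350492/(5381295/7) = 6350492*(7/5381295) = 44453444/5381295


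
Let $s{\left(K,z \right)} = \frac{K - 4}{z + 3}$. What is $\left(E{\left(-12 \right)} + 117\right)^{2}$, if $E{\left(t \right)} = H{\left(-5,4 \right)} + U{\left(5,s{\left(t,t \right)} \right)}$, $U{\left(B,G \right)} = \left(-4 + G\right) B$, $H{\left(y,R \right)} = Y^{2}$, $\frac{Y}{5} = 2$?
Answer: $\frac{3433609}{81} \approx 42390.0$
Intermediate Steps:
$s{\left(K,z \right)} = \frac{-4 + K}{3 + z}$
$Y = 10$ ($Y = 5 \cdot 2 = 10$)
$H{\left(y,R \right)} = 100$ ($H{\left(y,R \right)} = 10^{2} = 100$)
$U{\left(B,G \right)} = B \left(-4 + G\right)$
$E{\left(t \right)} = 80 + \frac{5 \left(-4 + t\right)}{3 + t}$ ($E{\left(t \right)} = 100 + 5 \left(-4 + \frac{-4 + t}{3 + t}\right) = 100 + \left(-20 + \frac{5 \left(-4 + t\right)}{3 + t}\right) = 80 + \frac{5 \left(-4 + t\right)}{3 + t}$)
$\left(E{\left(-12 \right)} + 117\right)^{2} = \left(\frac{5 \left(44 + 17 \left(-12\right)\right)}{3 - 12} + 117\right)^{2} = \left(\frac{5 \left(44 - 204\right)}{-9} + 117\right)^{2} = \left(5 \left(- \frac{1}{9}\right) \left(-160\right) + 117\right)^{2} = \left(\frac{800}{9} + 117\right)^{2} = \left(\frac{1853}{9}\right)^{2} = \frac{3433609}{81}$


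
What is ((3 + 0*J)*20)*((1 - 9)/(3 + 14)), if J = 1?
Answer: -480/17 ≈ -28.235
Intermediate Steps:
((3 + 0*J)*20)*((1 - 9)/(3 + 14)) = ((3 + 0*1)*20)*((1 - 9)/(3 + 14)) = ((3 + 0)*20)*(-8/17) = (3*20)*(-8*1/17) = 60*(-8/17) = -480/17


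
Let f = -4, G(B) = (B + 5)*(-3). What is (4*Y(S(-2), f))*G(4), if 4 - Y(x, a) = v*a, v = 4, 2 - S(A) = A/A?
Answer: -2160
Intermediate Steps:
G(B) = -15 - 3*B (G(B) = (5 + B)*(-3) = -15 - 3*B)
S(A) = 1 (S(A) = 2 - A/A = 2 - 1*1 = 2 - 1 = 1)
Y(x, a) = 4 - 4*a
(4*Y(S(-2), f))*G(4) = (4*(4 - 4*(-4)))*(-15 - 3*4) = (4*(4 + 16))*(-15 - 12) = (4*20)*(-27) = 80*(-27) = -2160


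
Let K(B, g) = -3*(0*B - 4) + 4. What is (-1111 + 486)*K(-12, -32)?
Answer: -10000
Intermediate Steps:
K(B, g) = 16 (K(B, g) = -3*(0 - 4) + 4 = -3*(-4) + 4 = 12 + 4 = 16)
(-1111 + 486)*K(-12, -32) = (-1111 + 486)*16 = -625*16 = -10000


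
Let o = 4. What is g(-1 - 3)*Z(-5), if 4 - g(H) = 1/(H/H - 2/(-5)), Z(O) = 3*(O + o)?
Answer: -69/7 ≈ -9.8571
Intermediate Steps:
Z(O) = 12 + 3*O (Z(O) = 3*(O + 4) = 3*(4 + O) = 12 + 3*O)
g(H) = 23/7 (g(H) = 4 - 1/(H/H - 2/(-5)) = 4 - 1/(1 - 2*(-⅕)) = 4 - 1/(1 + ⅖) = 4 - 1/7/5 = 4 - 1*5/7 = 4 - 5/7 = 23/7)
g(-1 - 3)*Z(-5) = 23*(12 + 3*(-5))/7 = 23*(12 - 15)/7 = (23/7)*(-3) = -69/7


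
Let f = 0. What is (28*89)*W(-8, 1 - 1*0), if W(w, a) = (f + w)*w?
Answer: 159488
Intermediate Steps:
W(w, a) = w**2 (W(w, a) = (0 + w)*w = w*w = w**2)
(28*89)*W(-8, 1 - 1*0) = (28*89)*(-8)**2 = 2492*64 = 159488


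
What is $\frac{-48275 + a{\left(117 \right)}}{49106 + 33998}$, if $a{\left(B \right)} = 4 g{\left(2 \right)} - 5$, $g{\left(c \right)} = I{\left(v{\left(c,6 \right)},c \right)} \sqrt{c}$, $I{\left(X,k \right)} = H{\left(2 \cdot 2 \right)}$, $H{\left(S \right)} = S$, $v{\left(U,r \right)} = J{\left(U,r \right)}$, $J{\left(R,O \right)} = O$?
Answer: $- \frac{6035}{10388} + \frac{\sqrt{2}}{5194} \approx -0.58069$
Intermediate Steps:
$v{\left(U,r \right)} = r$
$I{\left(X,k \right)} = 4$ ($I{\left(X,k \right)} = 2 \cdot 2 = 4$)
$g{\left(c \right)} = 4 \sqrt{c}$
$a{\left(B \right)} = -5 + 16 \sqrt{2}$ ($a{\left(B \right)} = 4 \cdot 4 \sqrt{2} - 5 = 16 \sqrt{2} - 5 = -5 + 16 \sqrt{2}$)
$\frac{-48275 + a{\left(117 \right)}}{49106 + 33998} = \frac{-48275 - \left(5 - 16 \sqrt{2}\right)}{49106 + 33998} = \frac{-48280 + 16 \sqrt{2}}{83104} = \left(-48280 + 16 \sqrt{2}\right) \frac{1}{83104} = - \frac{6035}{10388} + \frac{\sqrt{2}}{5194}$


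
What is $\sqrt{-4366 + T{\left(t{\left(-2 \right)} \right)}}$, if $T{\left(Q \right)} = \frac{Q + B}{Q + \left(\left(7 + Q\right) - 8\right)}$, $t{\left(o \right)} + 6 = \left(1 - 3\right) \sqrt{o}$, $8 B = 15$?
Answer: $\frac{\sqrt{2} \sqrt{\frac{454031 + 139696 i \sqrt{2}}{-13 - 4 i \sqrt{2}}}}{4} \approx 0.00050581 + 66.073 i$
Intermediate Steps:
$B = \frac{15}{8}$ ($B = \frac{1}{8} \cdot 15 = \frac{15}{8} \approx 1.875$)
$t{\left(o \right)} = -6 - 2 \sqrt{o}$ ($t{\left(o \right)} = -6 + \left(1 - 3\right) \sqrt{o} = -6 - 2 \sqrt{o}$)
$T{\left(Q \right)} = \frac{\frac{15}{8} + Q}{-1 + 2 Q}$ ($T{\left(Q \right)} = \frac{Q + \frac{15}{8}}{Q + \left(\left(7 + Q\right) - 8\right)} = \frac{\frac{15}{8} + Q}{Q + \left(-1 + Q\right)} = \frac{\frac{15}{8} + Q}{-1 + 2 Q}$)
$\sqrt{-4366 + T{\left(t{\left(-2 \right)} \right)}} = \sqrt{-4366 + \frac{15 + 8 \left(-6 - 2 \sqrt{-2}\right)}{8 \left(-1 + 2 \left(-6 - 2 \sqrt{-2}\right)\right)}} = \sqrt{-4366 + \frac{15 + 8 \left(-6 - 2 i \sqrt{2}\right)}{8 \left(-1 + 2 \left(-6 - 2 i \sqrt{2}\right)\right)}} = \sqrt{-4366 + \frac{15 - \left(48 + 16 i \sqrt{2}\right)}{8 \left(-1 - \left(12 + 4 i \sqrt{2}\right)\right)}} = \sqrt{-4366 + \frac{-33 - 16 i \sqrt{2}}{8 \left(-13 - 4 i \sqrt{2}\right)}}$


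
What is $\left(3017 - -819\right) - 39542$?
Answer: $-35706$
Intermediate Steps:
$\left(3017 - -819\right) - 39542 = \left(3017 + 819\right) - 39542 = 3836 - 39542 = -35706$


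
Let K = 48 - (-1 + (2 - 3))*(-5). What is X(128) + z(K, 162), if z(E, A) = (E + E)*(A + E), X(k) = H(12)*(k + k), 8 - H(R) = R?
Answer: 14176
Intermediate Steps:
H(R) = 8 - R
X(k) = -8*k (X(k) = (8 - 1*12)*(k + k) = (8 - 12)*(2*k) = -8*k)
K = 38 (K = 48 - (-1 - 1)*(-5) = 48 - (-2)*(-5) = 48 - 1*10 = 48 - 10 = 38)
z(E, A) = 2*E*(A + E) (z(E, A) = (2*E)*(A + E) = 2*E*(A + E))
X(128) + z(K, 162) = -8*128 + 2*38*(162 + 38) = -1024 + 2*38*200 = -1024 + 15200 = 14176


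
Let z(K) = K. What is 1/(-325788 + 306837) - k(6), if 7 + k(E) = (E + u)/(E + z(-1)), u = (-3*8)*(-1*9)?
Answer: -3543842/94755 ≈ -37.400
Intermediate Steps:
u = 216 (u = -24*(-9) = 216)
k(E) = -7 + (216 + E)/(-1 + E) (k(E) = -7 + (E + 216)/(E - 1) = -7 + (216 + E)/(-1 + E))
1/(-325788 + 306837) - k(6) = 1/(-325788 + 306837) - (223 - 6*6)/(-1 + 6) = 1/(-18951) - (223 - 36)/5 = -1/18951 - 187/5 = -3543842/94755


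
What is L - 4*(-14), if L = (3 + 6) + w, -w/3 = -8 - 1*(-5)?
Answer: 74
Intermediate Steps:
w = 9 (w = -3*(-8 - 1*(-5)) = -3*(-8 + 5) = -3*(-3) = 9)
L = 18 (L = (3 + 6) + 9 = 9 + 9 = 18)
L - 4*(-14) = 18 - 4*(-14) = 18 + 56 = 74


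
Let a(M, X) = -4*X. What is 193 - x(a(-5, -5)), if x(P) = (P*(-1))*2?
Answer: 233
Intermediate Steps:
x(P) = -2*P (x(P) = -P*2 = -2*P)
193 - x(a(-5, -5)) = 193 - (-2)*(-4*(-5)) = 193 - (-2)*20 = 193 - 1*(-40) = 193 + 40 = 233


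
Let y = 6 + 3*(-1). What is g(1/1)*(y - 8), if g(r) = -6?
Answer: 30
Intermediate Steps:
y = 3 (y = 6 - 3 = 3)
g(1/1)*(y - 8) = -6*(3 - 8) = -6*(-5) = 30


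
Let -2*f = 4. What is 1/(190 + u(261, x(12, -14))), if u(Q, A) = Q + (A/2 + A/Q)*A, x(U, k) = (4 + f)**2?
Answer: 261/119815 ≈ 0.0021784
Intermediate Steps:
f = -2 (f = -1/2*4 = -2)
x(U, k) = 4 (x(U, k) = (4 - 2)**2 = 2**2 = 4)
u(Q, A) = Q + A*(A/2 + A/Q) (u(Q, A) = Q + (A*(1/2) + A/Q)*A = Q + (A/2 + A/Q)*A = Q + A*(A/2 + A/Q))
1/(190 + u(261, x(12, -14))) = 1/(190 + (261 + (1/2)*4**2 + 4**2/261)) = 1/(190 + (261 + (1/2)*16 + 16*(1/261))) = 1/(190 + (261 + 8 + 16/261)) = 1/(190 + 70225/261) = 1/(119815/261) = 261/119815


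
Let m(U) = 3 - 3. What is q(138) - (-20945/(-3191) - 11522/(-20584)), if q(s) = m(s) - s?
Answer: -4766113827/32841772 ≈ -145.12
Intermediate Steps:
m(U) = 0
q(s) = -s (q(s) = 0 - s = -s)
q(138) - (-20945/(-3191) - 11522/(-20584)) = -1*138 - (-20945/(-3191) - 11522/(-20584)) = -138 - (-20945*(-1/3191) - 11522*(-1/20584)) = -138 - (20945/3191 + 5761/10292) = -138 - 1*233949291/32841772 = -138 - 233949291/32841772 = -4766113827/32841772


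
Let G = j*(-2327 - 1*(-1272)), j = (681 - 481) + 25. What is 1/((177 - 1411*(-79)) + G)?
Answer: -1/125729 ≈ -7.9536e-6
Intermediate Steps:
j = 225 (j = 200 + 25 = 225)
G = -237375 (G = 225*(-2327 - 1*(-1272)) = 225*(-2327 + 1272) = 225*(-1055) = -237375)
1/((177 - 1411*(-79)) + G) = 1/((177 - 1411*(-79)) - 237375) = 1/((177 + 111469) - 237375) = 1/(111646 - 237375) = 1/(-125729) = -1/125729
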